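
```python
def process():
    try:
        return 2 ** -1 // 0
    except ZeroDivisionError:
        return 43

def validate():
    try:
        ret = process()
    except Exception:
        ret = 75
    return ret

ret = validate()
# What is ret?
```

Step-by-step execution trace:
1. `validate()` calls `process()`.
2. In process: `2 ** -1 // 0` raises ZeroDivisionError; `except ZeroDivisionError` catches it → returns 43.
3. In validate: `ret = process()` → ret = 43. No exception reaches validate.
4. `except Exception` is skipped; validate returns 43.
5. ret = 43.
Result: 43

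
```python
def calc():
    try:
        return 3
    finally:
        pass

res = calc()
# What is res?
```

Step-by-step execution trace:
1. `calc()` enters try: `return 3` sets pending return value 3.
2. Before returning, `finally: pass` runs (no effect).
3. calc() returns 3 → res = 3.
Result: 3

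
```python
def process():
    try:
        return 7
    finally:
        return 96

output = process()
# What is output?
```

Step-by-step execution trace:
1. `process()` enters try: `return 7` sets pending return value 7.
2. Before returning, `finally: return 96` runs and overrides the pending return.
3. process() returns 96 → output = 96.
Result: 96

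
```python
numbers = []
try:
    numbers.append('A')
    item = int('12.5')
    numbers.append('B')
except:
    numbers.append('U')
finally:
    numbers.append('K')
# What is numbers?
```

Step-by-step execution trace:
1. try: `numbers.append('A')` → numbers = ['A'].
2. `item = int('12.5')` raises ValueError; `numbers.append('B')` is not reached.
3. bare `except` matches → `numbers.append('U')` → numbers = ['A', 'U'].
4. finally always runs: `numbers.append('K')` → numbers = ['A', 'U', 'K'].
Result: ['A', 'U', 'K']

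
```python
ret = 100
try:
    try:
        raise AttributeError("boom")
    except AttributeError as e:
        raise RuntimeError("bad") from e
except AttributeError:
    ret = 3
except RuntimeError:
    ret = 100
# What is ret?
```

Step-by-step execution trace:
1. Inner try raises AttributeError; inner `except AttributeError as e` catches it.
2. `raise RuntimeError(...) from e` raises RuntimeError (AttributeError is attached as __cause__, but only RuntimeError is active).
3. Outer `except AttributeError` does not match RuntimeError; skipped.
4. Outer `except RuntimeError` matches → ret = 100.
Result: 100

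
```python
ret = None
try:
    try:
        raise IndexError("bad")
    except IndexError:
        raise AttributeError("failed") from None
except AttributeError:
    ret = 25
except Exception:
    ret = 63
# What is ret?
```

Step-by-step execution trace:
1. Inner try raises IndexError; inner `except IndexError` catches it.
2. `raise AttributeError(...) from None` raises AttributeError (from None suppresses __context__, but the active exception is still AttributeError).
3. Outer `except AttributeError` matches → ret = 25.
4. `except Exception` is not reached.
Result: 25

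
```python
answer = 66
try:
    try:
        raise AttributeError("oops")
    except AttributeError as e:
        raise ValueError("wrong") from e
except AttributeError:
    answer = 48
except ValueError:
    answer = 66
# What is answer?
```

Step-by-step execution trace:
1. Inner try raises AttributeError; inner `except AttributeError as e` catches it.
2. `raise ValueError(...) from e` raises ValueError (AttributeError is attached as __cause__, but only ValueError is active).
3. Outer `except AttributeError` does not match ValueError; skipped.
4. Outer `except ValueError` matches → answer = 66.
Result: 66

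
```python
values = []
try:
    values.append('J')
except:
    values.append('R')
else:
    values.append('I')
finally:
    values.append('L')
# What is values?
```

Step-by-step execution trace:
1. try: `values.append('J')` → values = ['J']. No exception raised.
2. `except` is skipped.
3. `else` runs: `values.append('I')` → values = ['J', 'I'].
4. `finally` always runs: `values.append('L')` → values = ['J', 'I', 'L'].
Result: ['J', 'I', 'L']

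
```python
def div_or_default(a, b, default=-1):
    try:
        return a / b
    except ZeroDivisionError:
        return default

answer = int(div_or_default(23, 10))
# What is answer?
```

Step-by-step execution trace:
1. `div_or_default(23, 10)` enters try: `return 23 / 10` → returns 2.3. No exception raised.
2. `except ZeroDivisionError` is skipped.
3. `int(2.3)` → 2 → answer = 2.
Result: 2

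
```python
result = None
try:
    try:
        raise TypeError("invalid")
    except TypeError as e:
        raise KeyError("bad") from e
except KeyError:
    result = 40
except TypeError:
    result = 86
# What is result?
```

Step-by-step execution trace:
1. Inner try raises TypeError; inner `except TypeError as e` catches it.
2. `raise KeyError(...) from e` raises KeyError (TypeError is attached as __cause__, but only KeyError is active).
3. Outer `except KeyError` matches → result = 40.
4. `except TypeError` is not reached.
Result: 40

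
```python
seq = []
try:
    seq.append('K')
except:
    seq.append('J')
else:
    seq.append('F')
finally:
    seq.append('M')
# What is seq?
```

Step-by-step execution trace:
1. try: `seq.append('K')` → seq = ['K']. No exception raised.
2. `except` is skipped.
3. `else` runs: `seq.append('F')` → seq = ['K', 'F'].
4. `finally` always runs: `seq.append('M')` → seq = ['K', 'F', 'M'].
Result: ['K', 'F', 'M']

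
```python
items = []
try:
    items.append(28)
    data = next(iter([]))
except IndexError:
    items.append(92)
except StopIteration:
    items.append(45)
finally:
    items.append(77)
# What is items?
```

Step-by-step execution trace:
1. try: `items.append(28)` → items = [28].
2. `data = next(iter([]))` raises StopIteration.
3. `except IndexError` does not match StopIteration; skipped.
4. `except StopIteration` matches → `items.append(45)` → items = [28, 45].
5. finally always runs: `items.append(77)` → items = [28, 45, 77].
Result: [28, 45, 77]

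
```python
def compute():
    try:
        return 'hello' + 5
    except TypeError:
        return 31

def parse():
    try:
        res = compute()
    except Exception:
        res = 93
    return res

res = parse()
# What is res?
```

Step-by-step execution trace:
1. `parse()` calls `compute()`.
2. In compute: `'hello' + 5` raises TypeError; `except TypeError` catches it → returns 31.
3. In parse: `res = compute()` → res = 31. No exception reaches parse.
4. `except Exception` is skipped; parse returns 31.
5. res = 31.
Result: 31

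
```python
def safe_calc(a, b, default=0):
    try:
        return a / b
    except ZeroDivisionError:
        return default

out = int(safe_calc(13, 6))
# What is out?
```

Step-by-step execution trace:
1. `safe_calc(13, 6)` enters try: `return 13 / 6` → returns 2.1666666666666665. No exception raised.
2. `except ZeroDivisionError` is skipped.
3. `int(2.1666666666666665)` → 2 → out = 2.
Result: 2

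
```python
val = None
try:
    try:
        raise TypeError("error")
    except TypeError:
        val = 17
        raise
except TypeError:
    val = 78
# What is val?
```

Step-by-step execution trace:
1. Inner try: `raise TypeError("error")` raises TypeError.
2. Inner `except TypeError` matches → val = 17.
3. bare `raise` re-raises the same TypeError.
4. Outer `except TypeError` matches → val = 78.
Result: 78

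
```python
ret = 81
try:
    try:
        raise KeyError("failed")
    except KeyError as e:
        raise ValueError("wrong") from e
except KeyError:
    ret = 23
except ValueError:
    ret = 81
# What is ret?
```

Step-by-step execution trace:
1. Inner try raises KeyError; inner `except KeyError as e` catches it.
2. `raise ValueError(...) from e` raises ValueError (KeyError is attached as __cause__, but only ValueError is active).
3. Outer `except KeyError` does not match ValueError; skipped.
4. Outer `except ValueError` matches → ret = 81.
Result: 81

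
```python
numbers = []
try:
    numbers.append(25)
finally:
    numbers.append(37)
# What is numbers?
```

Step-by-step execution trace:
1. try: `numbers.append(25)` → numbers = [25].
2. The try body completes without raising.
3. finally always runs: `numbers.append(37)` → numbers = [25, 37].
Result: [25, 37]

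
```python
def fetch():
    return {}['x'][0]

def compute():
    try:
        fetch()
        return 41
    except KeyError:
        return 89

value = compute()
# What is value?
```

Step-by-step execution trace:
1. `compute()` calls `fetch()`.
2. `fetch()` evaluates `{}['x'][0]`, which raises KeyError; it propagates to the caller.
3. `return 41` is not reached.
4. `except KeyError` in compute matches → returns 89.
5. value = 89.
Result: 89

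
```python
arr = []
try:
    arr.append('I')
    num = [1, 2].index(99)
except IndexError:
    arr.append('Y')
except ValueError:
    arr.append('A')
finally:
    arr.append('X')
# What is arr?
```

Step-by-step execution trace:
1. try: `arr.append('I')` → arr = ['I'].
2. `num = [1, 2].index(99)` raises ValueError.
3. `except IndexError` does not match ValueError; skipped.
4. `except ValueError` matches → `arr.append('A')` → arr = ['I', 'A'].
5. finally always runs: `arr.append('X')` → arr = ['I', 'A', 'X'].
Result: ['I', 'A', 'X']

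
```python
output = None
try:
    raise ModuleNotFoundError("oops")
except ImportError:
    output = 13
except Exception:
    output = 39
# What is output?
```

Step-by-step execution trace:
1. `raise ModuleNotFoundError(...)` raises ModuleNotFoundError.
2. `except ImportError` matches (ModuleNotFoundError is a subclass of ImportError) → output = 13.
3. `except Exception` is not reached.
Result: 13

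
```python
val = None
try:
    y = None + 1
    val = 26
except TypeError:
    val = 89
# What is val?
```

Step-by-step execution trace:
1. `y = None + 1` raises TypeError.
2. `val = 26` is not reached.
3. `except TypeError` matches → val = 89.
Result: 89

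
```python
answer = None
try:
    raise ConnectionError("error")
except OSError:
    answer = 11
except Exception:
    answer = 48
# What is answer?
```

Step-by-step execution trace:
1. `raise ConnectionError(...)` raises ConnectionError.
2. `except OSError` matches (ConnectionError is a subclass of OSError) → answer = 11.
3. `except Exception` is not reached.
Result: 11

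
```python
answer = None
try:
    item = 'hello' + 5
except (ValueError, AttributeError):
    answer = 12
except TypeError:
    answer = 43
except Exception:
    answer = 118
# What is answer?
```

Step-by-step execution trace:
1. `item = 'hello' + 5` raises TypeError.
2. `except (ValueError, AttributeError)` does not match TypeError; skipped.
3. `except TypeError` matches (exact type match) → answer = 43.
4. `except Exception` is not reached.
Result: 43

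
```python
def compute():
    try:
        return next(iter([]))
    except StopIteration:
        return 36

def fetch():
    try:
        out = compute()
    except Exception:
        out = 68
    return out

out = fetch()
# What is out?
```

Step-by-step execution trace:
1. `fetch()` calls `compute()`.
2. In compute: `next(iter([]))` raises StopIteration; `except StopIteration` catches it → returns 36.
3. In fetch: `out = compute()` → out = 36. No exception reaches fetch.
4. `except Exception` is skipped; fetch returns 36.
5. out = 36.
Result: 36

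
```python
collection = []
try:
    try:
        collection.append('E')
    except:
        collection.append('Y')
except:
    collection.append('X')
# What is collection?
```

Step-by-step execution trace:
1. Inner try: `collection.append('E')` → collection = ['E']. No exception raised.
2. Inner `except` is skipped.
3. Inner try completes normally; outer `except` is skipped.
Result: ['E']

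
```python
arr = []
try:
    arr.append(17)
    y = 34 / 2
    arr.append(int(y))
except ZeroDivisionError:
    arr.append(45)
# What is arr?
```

Step-by-step execution trace:
1. try: `arr.append(17)` → arr = [17].
2. `y = 34 / 2` → y = 17.0. No exception raised.
3. `arr.append(int(y))` → arr = [17, 17].
4. `except ZeroDivisionError` is skipped (no exception was raised).
Result: [17, 17]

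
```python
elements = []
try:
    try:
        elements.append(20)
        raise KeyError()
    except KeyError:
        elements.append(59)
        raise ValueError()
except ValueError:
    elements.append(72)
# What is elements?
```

Step-by-step execution trace:
1. Inner try: `elements.append(20)` → elements = [20].
2. `raise KeyError()` raises KeyError.
3. Inner `except KeyError` matches → `elements.append(59)` → elements = [20, 59].
4. `raise ValueError()` raises ValueError; propagates to outer try.
5. Outer `except ValueError` matches → `elements.append(72)` → elements = [20, 59, 72].
Result: [20, 59, 72]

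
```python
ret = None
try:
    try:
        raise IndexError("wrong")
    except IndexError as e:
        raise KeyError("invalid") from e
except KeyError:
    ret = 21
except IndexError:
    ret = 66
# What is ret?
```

Step-by-step execution trace:
1. Inner try raises IndexError; inner `except IndexError as e` catches it.
2. `raise KeyError(...) from e` raises KeyError (IndexError is attached as __cause__, but only KeyError is active).
3. Outer `except KeyError` matches → ret = 21.
4. `except IndexError` is not reached.
Result: 21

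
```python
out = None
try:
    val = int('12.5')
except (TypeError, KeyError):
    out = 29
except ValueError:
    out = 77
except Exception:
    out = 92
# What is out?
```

Step-by-step execution trace:
1. `val = int('12.5')` raises ValueError.
2. `except (TypeError, KeyError)` does not match ValueError; skipped.
3. `except ValueError` matches (exact type match) → out = 77.
4. `except Exception` is not reached.
Result: 77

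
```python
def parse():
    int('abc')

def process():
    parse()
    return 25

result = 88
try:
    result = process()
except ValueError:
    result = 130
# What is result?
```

Step-by-step execution trace:
1. result starts at 88.
2. try: `process()` calls `parse()`.
3. `parse()` evaluates `int('abc')`, which raises ValueError; it propagates through process (uncaught).
4. `return 25` in process is not reached; the assignment to result does not complete.
5. `except ValueError` matches → result = 130.
Result: 130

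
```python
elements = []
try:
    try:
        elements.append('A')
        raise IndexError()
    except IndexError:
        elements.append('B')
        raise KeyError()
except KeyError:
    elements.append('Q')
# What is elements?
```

Step-by-step execution trace:
1. Inner try: `elements.append('A')` → elements = ['A'].
2. `raise IndexError()` raises IndexError.
3. Inner `except IndexError` matches → `elements.append('B')` → elements = ['A', 'B'].
4. `raise KeyError()` raises KeyError; propagates to outer try.
5. Outer `except KeyError` matches → `elements.append('Q')` → elements = ['A', 'B', 'Q'].
Result: ['A', 'B', 'Q']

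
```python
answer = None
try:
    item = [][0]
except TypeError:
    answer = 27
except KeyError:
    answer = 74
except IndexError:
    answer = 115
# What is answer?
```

Step-by-step execution trace:
1. `item = [][0]` raises IndexError.
2. `except TypeError` does not match IndexError; skipped.
3. `except KeyError` does not match IndexError; skipped.
4. `except IndexError` matches → answer = 115.
Result: 115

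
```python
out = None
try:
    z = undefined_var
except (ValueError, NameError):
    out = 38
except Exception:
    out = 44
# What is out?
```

Step-by-step execution trace:
1. `z = undefined_var` raises NameError.
2. `except (ValueError, NameError)` matches (NameError is in the tuple) → out = 38.
3. `except Exception` is not reached.
Result: 38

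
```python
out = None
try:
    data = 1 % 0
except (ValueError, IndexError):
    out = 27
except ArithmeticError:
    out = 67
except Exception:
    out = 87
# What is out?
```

Step-by-step execution trace:
1. `data = 1 % 0` raises ZeroDivisionError.
2. `except (ValueError, IndexError)` does not match ZeroDivisionError; skipped.
3. `except ArithmeticError` matches (ZeroDivisionError is a subclass of ArithmeticError) → out = 67.
4. `except Exception` is not reached.
Result: 67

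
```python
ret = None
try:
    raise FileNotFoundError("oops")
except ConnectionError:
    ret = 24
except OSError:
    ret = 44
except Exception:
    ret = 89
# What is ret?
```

Step-by-step execution trace:
1. `raise FileNotFoundError(...)` raises FileNotFoundError.
2. `except ConnectionError` does not match (FileNotFoundError is not a subclass of ConnectionError); skipped.
3. `except OSError` matches (FileNotFoundError is a subclass of OSError) → ret = 44.
4. `except Exception` is not reached.
Result: 44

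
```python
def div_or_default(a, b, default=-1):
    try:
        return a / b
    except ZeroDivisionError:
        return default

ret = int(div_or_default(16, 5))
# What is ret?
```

Step-by-step execution trace:
1. `div_or_default(16, 5)` enters try: `return 16 / 5` → returns 3.2. No exception raised.
2. `except ZeroDivisionError` is skipped.
3. `int(3.2)` → 3 → ret = 3.
Result: 3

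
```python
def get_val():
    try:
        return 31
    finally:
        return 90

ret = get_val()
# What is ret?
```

Step-by-step execution trace:
1. `get_val()` enters try: `return 31` sets pending return value 31.
2. Before returning, `finally: return 90` runs and overrides the pending return.
3. get_val() returns 90 → ret = 90.
Result: 90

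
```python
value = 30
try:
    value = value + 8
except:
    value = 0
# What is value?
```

Step-by-step execution trace:
1. value starts at 30.
2. try: `value = value + 8` → value = 38. No exception raised.
3. `except` is skipped.
Result: 38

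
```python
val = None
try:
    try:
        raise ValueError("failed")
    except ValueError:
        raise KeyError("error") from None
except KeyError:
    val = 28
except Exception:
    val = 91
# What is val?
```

Step-by-step execution trace:
1. Inner try raises ValueError; inner `except ValueError` catches it.
2. `raise KeyError(...) from None` raises KeyError (from None suppresses __context__, but the active exception is still KeyError).
3. Outer `except KeyError` matches → val = 28.
4. `except Exception` is not reached.
Result: 28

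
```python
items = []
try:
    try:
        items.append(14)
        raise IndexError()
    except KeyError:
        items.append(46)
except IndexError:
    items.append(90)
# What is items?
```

Step-by-step execution trace:
1. Inner try: `items.append(14)` → items = [14].
2. `raise IndexError()` raises IndexError.
3. Inner `except KeyError` does not match IndexError; exception propagates to outer try.
4. Outer `except IndexError` matches → `items.append(90)` → items = [14, 90].
Result: [14, 90]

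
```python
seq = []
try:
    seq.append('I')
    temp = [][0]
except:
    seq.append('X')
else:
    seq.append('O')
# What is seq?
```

Step-by-step execution trace:
1. try: `seq.append('I')` → seq = ['I'].
2. `temp = [][0]` raises IndexError.
3. bare `except` matches → `seq.append('X')` → seq = ['I', 'X'].
4. `else` is skipped (an exception was raised).
Result: ['I', 'X']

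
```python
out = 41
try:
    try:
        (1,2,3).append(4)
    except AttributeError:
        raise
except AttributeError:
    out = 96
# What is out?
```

Step-by-step execution trace:
1. Inner try: `(1,2,3).append(4)` raises AttributeError.
2. Inner `except AttributeError` matches; bare `raise` re-raises the same AttributeError.
3. Outer `except AttributeError` matches → out = 96.
Result: 96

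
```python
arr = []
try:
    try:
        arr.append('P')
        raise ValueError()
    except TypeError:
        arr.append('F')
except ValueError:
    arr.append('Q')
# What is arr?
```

Step-by-step execution trace:
1. Inner try: `arr.append('P')` → arr = ['P'].
2. `raise ValueError()` raises ValueError.
3. Inner `except TypeError` does not match ValueError; exception propagates to outer try.
4. Outer `except ValueError` matches → `arr.append('Q')` → arr = ['P', 'Q'].
Result: ['P', 'Q']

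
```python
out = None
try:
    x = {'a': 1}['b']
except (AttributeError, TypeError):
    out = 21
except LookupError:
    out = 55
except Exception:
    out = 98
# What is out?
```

Step-by-step execution trace:
1. `x = {'a': 1}['b']` raises KeyError.
2. `except (AttributeError, TypeError)` does not match KeyError; skipped.
3. `except LookupError` matches (KeyError is a subclass of LookupError) → out = 55.
4. `except Exception` is not reached.
Result: 55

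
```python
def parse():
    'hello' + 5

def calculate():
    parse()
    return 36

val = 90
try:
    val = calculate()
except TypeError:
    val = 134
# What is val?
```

Step-by-step execution trace:
1. val starts at 90.
2. try: `calculate()` calls `parse()`.
3. `parse()` evaluates `'hello' + 5`, which raises TypeError; it propagates through calculate (uncaught).
4. `return 36` in calculate is not reached; the assignment to val does not complete.
5. `except TypeError` matches → val = 134.
Result: 134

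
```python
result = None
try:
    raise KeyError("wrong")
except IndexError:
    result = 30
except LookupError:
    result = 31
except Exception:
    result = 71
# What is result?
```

Step-by-step execution trace:
1. `raise KeyError(...)` raises KeyError.
2. `except IndexError` does not match (KeyError is not a subclass of IndexError); skipped.
3. `except LookupError` matches (KeyError is a subclass of LookupError) → result = 31.
4. `except Exception` is not reached.
Result: 31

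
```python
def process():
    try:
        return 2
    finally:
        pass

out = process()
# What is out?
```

Step-by-step execution trace:
1. `process()` enters try: `return 2` sets pending return value 2.
2. Before returning, `finally: pass` runs (no effect).
3. process() returns 2 → out = 2.
Result: 2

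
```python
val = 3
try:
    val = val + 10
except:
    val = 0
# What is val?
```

Step-by-step execution trace:
1. val starts at 3.
2. try: `val = val + 10` → val = 13. No exception raised.
3. `except` is skipped.
Result: 13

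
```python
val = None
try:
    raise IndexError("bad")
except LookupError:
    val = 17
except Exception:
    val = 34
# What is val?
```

Step-by-step execution trace:
1. `raise IndexError(...)` raises IndexError.
2. `except LookupError` matches (IndexError is a subclass of LookupError) → val = 17.
3. `except Exception` is not reached.
Result: 17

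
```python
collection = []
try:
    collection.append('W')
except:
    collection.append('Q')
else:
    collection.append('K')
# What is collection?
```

Step-by-step execution trace:
1. try: `collection.append('W')` → collection = ['W']. No exception raised.
2. `except` is skipped.
3. `else` runs (try completed without exception): `collection.append('K')` → collection = ['W', 'K'].
Result: ['W', 'K']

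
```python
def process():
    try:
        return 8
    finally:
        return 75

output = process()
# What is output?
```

Step-by-step execution trace:
1. `process()` enters try: `return 8` sets pending return value 8.
2. Before returning, `finally: return 75` runs and overrides the pending return.
3. process() returns 75 → output = 75.
Result: 75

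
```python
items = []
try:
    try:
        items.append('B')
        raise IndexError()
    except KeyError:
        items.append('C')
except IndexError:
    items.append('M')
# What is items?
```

Step-by-step execution trace:
1. Inner try: `items.append('B')` → items = ['B'].
2. `raise IndexError()` raises IndexError.
3. Inner `except KeyError` does not match IndexError; exception propagates to outer try.
4. Outer `except IndexError` matches → `items.append('M')` → items = ['B', 'M'].
Result: ['B', 'M']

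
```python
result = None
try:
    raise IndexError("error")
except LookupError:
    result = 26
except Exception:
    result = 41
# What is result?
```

Step-by-step execution trace:
1. `raise IndexError(...)` raises IndexError.
2. `except LookupError` matches (IndexError is a subclass of LookupError) → result = 26.
3. `except Exception` is not reached.
Result: 26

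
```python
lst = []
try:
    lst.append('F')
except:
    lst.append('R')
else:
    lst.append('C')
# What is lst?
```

Step-by-step execution trace:
1. try: `lst.append('F')` → lst = ['F']. No exception raised.
2. `except` is skipped.
3. `else` runs (try completed without exception): `lst.append('C')` → lst = ['F', 'C'].
Result: ['F', 'C']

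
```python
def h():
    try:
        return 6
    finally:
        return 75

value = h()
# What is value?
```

Step-by-step execution trace:
1. `h()` enters try: `return 6` sets pending return value 6.
2. Before returning, `finally: return 75` runs and overrides the pending return.
3. h() returns 75 → value = 75.
Result: 75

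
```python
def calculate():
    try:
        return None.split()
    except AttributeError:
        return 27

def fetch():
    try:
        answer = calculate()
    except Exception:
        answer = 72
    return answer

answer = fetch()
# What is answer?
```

Step-by-step execution trace:
1. `fetch()` calls `calculate()`.
2. In calculate: `None.split()` raises AttributeError; `except AttributeError` catches it → returns 27.
3. In fetch: `answer = calculate()` → answer = 27. No exception reaches fetch.
4. `except Exception` is skipped; fetch returns 27.
5. answer = 27.
Result: 27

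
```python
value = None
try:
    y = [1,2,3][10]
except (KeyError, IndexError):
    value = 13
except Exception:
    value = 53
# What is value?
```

Step-by-step execution trace:
1. `y = [1,2,3][10]` raises IndexError.
2. `except (KeyError, IndexError)` matches (IndexError is in the tuple) → value = 13.
3. `except Exception` is not reached.
Result: 13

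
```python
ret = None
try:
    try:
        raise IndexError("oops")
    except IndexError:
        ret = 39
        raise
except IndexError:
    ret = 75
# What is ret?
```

Step-by-step execution trace:
1. Inner try: `raise IndexError("oops")` raises IndexError.
2. Inner `except IndexError` matches → ret = 39.
3. bare `raise` re-raises the same IndexError.
4. Outer `except IndexError` matches → ret = 75.
Result: 75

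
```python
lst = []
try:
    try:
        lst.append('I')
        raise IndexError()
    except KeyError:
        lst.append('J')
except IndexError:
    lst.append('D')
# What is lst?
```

Step-by-step execution trace:
1. Inner try: `lst.append('I')` → lst = ['I'].
2. `raise IndexError()` raises IndexError.
3. Inner `except KeyError` does not match IndexError; exception propagates to outer try.
4. Outer `except IndexError` matches → `lst.append('D')` → lst = ['I', 'D'].
Result: ['I', 'D']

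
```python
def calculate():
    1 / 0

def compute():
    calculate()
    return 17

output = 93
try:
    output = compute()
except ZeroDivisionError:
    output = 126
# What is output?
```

Step-by-step execution trace:
1. output starts at 93.
2. try: `compute()` calls `calculate()`.
3. `calculate()` evaluates `1 / 0`, which raises ZeroDivisionError; it propagates through compute (uncaught).
4. `return 17` in compute is not reached; the assignment to output does not complete.
5. `except ZeroDivisionError` matches → output = 126.
Result: 126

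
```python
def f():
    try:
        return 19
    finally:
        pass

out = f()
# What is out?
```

Step-by-step execution trace:
1. `f()` enters try: `return 19` sets pending return value 19.
2. Before returning, `finally: pass` runs (no effect).
3. f() returns 19 → out = 19.
Result: 19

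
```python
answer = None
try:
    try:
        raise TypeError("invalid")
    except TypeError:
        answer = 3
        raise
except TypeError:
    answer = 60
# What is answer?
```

Step-by-step execution trace:
1. Inner try: `raise TypeError("invalid")` raises TypeError.
2. Inner `except TypeError` matches → answer = 3.
3. bare `raise` re-raises the same TypeError.
4. Outer `except TypeError` matches → answer = 60.
Result: 60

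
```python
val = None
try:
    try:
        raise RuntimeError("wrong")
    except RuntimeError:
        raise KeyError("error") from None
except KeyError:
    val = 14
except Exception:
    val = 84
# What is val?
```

Step-by-step execution trace:
1. Inner try raises RuntimeError; inner `except RuntimeError` catches it.
2. `raise KeyError(...) from None` raises KeyError (from None suppresses __context__, but the active exception is still KeyError).
3. Outer `except KeyError` matches → val = 14.
4. `except Exception` is not reached.
Result: 14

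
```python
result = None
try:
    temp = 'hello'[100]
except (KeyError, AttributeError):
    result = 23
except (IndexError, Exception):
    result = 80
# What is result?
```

Step-by-step execution trace:
1. `temp = 'hello'[100]` raises IndexError.
2. `except (KeyError, AttributeError)` does not match IndexError; skipped.
3. `except (IndexError, Exception)` matches (IndexError is in the tuple) → result = 80.
Result: 80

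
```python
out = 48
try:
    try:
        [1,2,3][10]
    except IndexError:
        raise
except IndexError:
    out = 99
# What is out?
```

Step-by-step execution trace:
1. Inner try: `[1,2,3][10]` raises IndexError.
2. Inner `except IndexError` matches; bare `raise` re-raises the same IndexError.
3. Outer `except IndexError` matches → out = 99.
Result: 99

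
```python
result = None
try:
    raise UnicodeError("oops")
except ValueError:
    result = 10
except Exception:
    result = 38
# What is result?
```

Step-by-step execution trace:
1. `raise UnicodeError(...)` raises UnicodeError.
2. `except ValueError` matches (UnicodeError is a subclass of ValueError) → result = 10.
3. `except Exception` is not reached.
Result: 10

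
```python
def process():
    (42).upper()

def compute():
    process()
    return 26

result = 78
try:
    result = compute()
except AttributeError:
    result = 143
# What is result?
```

Step-by-step execution trace:
1. result starts at 78.
2. try: `compute()` calls `process()`.
3. `process()` evaluates `(42).upper()`, which raises AttributeError; it propagates through compute (uncaught).
4. `return 26` in compute is not reached; the assignment to result does not complete.
5. `except AttributeError` matches → result = 143.
Result: 143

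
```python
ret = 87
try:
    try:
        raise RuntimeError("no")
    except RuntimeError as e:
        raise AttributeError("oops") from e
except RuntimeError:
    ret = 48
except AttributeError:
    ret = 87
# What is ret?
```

Step-by-step execution trace:
1. Inner try raises RuntimeError; inner `except RuntimeError as e` catches it.
2. `raise AttributeError(...) from e` raises AttributeError (RuntimeError is attached as __cause__, but only AttributeError is active).
3. Outer `except RuntimeError` does not match AttributeError; skipped.
4. Outer `except AttributeError` matches → ret = 87.
Result: 87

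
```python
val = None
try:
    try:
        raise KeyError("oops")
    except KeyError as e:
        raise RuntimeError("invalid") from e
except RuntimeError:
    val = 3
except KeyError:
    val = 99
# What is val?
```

Step-by-step execution trace:
1. Inner try raises KeyError; inner `except KeyError as e` catches it.
2. `raise RuntimeError(...) from e` raises RuntimeError (KeyError is attached as __cause__, but only RuntimeError is active).
3. Outer `except RuntimeError` matches → val = 3.
4. `except KeyError` is not reached.
Result: 3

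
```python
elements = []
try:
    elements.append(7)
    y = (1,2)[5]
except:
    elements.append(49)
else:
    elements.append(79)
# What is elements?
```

Step-by-step execution trace:
1. try: `elements.append(7)` → elements = [7].
2. `y = (1,2)[5]` raises IndexError.
3. bare `except` matches → `elements.append(49)` → elements = [7, 49].
4. `else` is skipped (an exception was raised).
Result: [7, 49]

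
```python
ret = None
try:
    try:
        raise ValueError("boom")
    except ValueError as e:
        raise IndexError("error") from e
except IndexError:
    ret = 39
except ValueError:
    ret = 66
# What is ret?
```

Step-by-step execution trace:
1. Inner try raises ValueError; inner `except ValueError as e` catches it.
2. `raise IndexError(...) from e` raises IndexError (ValueError is attached as __cause__, but only IndexError is active).
3. Outer `except IndexError` matches → ret = 39.
4. `except ValueError` is not reached.
Result: 39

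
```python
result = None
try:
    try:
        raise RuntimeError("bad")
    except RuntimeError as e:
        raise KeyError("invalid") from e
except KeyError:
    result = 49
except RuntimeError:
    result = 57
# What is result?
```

Step-by-step execution trace:
1. Inner try raises RuntimeError; inner `except RuntimeError as e` catches it.
2. `raise KeyError(...) from e` raises KeyError (RuntimeError is attached as __cause__, but only KeyError is active).
3. Outer `except KeyError` matches → result = 49.
4. `except RuntimeError` is not reached.
Result: 49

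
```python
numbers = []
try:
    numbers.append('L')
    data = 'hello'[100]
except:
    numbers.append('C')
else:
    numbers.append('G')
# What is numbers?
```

Step-by-step execution trace:
1. try: `numbers.append('L')` → numbers = ['L'].
2. `data = 'hello'[100]` raises IndexError.
3. bare `except` matches → `numbers.append('C')` → numbers = ['L', 'C'].
4. `else` is skipped (an exception was raised).
Result: ['L', 'C']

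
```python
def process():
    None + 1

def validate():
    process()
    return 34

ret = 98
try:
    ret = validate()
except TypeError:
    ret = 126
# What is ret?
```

Step-by-step execution trace:
1. ret starts at 98.
2. try: `validate()` calls `process()`.
3. `process()` evaluates `None + 1`, which raises TypeError; it propagates through validate (uncaught).
4. `return 34` in validate is not reached; the assignment to ret does not complete.
5. `except TypeError` matches → ret = 126.
Result: 126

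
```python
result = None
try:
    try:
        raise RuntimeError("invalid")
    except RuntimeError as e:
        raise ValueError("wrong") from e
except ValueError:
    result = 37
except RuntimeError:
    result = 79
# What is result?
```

Step-by-step execution trace:
1. Inner try raises RuntimeError; inner `except RuntimeError as e` catches it.
2. `raise ValueError(...) from e` raises ValueError (RuntimeError is attached as __cause__, but only ValueError is active).
3. Outer `except ValueError` matches → result = 37.
4. `except RuntimeError` is not reached.
Result: 37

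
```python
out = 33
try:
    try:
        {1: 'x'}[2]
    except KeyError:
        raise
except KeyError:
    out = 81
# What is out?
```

Step-by-step execution trace:
1. Inner try: `{1: 'x'}[2]` raises KeyError.
2. Inner `except KeyError` matches; bare `raise` re-raises the same KeyError.
3. Outer `except KeyError` matches → out = 81.
Result: 81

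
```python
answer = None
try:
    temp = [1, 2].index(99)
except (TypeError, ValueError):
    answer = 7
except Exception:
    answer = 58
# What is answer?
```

Step-by-step execution trace:
1. `temp = [1, 2].index(99)` raises ValueError.
2. `except (TypeError, ValueError)` matches (ValueError is in the tuple) → answer = 7.
3. `except Exception` is not reached.
Result: 7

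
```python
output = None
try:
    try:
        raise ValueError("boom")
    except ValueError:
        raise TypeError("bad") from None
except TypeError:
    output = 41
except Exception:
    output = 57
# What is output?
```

Step-by-step execution trace:
1. Inner try raises ValueError; inner `except ValueError` catches it.
2. `raise TypeError(...) from None` raises TypeError (from None suppresses __context__, but the active exception is still TypeError).
3. Outer `except TypeError` matches → output = 41.
4. `except Exception` is not reached.
Result: 41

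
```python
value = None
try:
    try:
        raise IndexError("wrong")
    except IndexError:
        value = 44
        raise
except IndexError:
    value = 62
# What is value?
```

Step-by-step execution trace:
1. Inner try: `raise IndexError("wrong")` raises IndexError.
2. Inner `except IndexError` matches → value = 44.
3. bare `raise` re-raises the same IndexError.
4. Outer `except IndexError` matches → value = 62.
Result: 62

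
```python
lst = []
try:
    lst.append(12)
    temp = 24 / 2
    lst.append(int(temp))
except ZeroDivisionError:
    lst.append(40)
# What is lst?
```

Step-by-step execution trace:
1. try: `lst.append(12)` → lst = [12].
2. `temp = 24 / 2` → temp = 12.0. No exception raised.
3. `lst.append(int(temp))` → lst = [12, 12].
4. `except ZeroDivisionError` is skipped (no exception was raised).
Result: [12, 12]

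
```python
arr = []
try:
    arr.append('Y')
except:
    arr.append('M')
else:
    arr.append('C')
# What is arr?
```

Step-by-step execution trace:
1. try: `arr.append('Y')` → arr = ['Y']. No exception raised.
2. `except` is skipped.
3. `else` runs (try completed without exception): `arr.append('C')` → arr = ['Y', 'C'].
Result: ['Y', 'C']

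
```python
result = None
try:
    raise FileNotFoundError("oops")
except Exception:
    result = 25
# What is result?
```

Step-by-step execution trace:
1. `raise FileNotFoundError(...)` raises FileNotFoundError.
2. `except Exception` matches (FileNotFoundError is a subclass of Exception) → result = 25.
Result: 25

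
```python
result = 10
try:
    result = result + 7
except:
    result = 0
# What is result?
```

Step-by-step execution trace:
1. result starts at 10.
2. try: `result = result + 7` → result = 17. No exception raised.
3. `except` is skipped.
Result: 17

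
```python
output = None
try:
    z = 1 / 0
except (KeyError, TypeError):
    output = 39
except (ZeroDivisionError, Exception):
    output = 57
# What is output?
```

Step-by-step execution trace:
1. `z = 1 / 0` raises ZeroDivisionError.
2. `except (KeyError, TypeError)` does not match ZeroDivisionError; skipped.
3. `except (ZeroDivisionError, Exception)` matches (ZeroDivisionError is in the tuple) → output = 57.
Result: 57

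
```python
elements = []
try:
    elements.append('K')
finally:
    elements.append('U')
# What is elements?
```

Step-by-step execution trace:
1. try: `elements.append('K')` → elements = ['K'].
2. The try body completes without raising.
3. finally always runs: `elements.append('U')` → elements = ['K', 'U'].
Result: ['K', 'U']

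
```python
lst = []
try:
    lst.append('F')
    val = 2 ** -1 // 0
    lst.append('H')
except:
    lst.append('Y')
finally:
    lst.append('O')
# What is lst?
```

Step-by-step execution trace:
1. try: `lst.append('F')` → lst = ['F'].
2. `val = 2 ** -1 // 0` raises ZeroDivisionError; `lst.append('H')` is not reached.
3. bare `except` matches → `lst.append('Y')` → lst = ['F', 'Y'].
4. finally always runs: `lst.append('O')` → lst = ['F', 'Y', 'O'].
Result: ['F', 'Y', 'O']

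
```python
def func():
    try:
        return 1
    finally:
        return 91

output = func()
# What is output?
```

Step-by-step execution trace:
1. `func()` enters try: `return 1` sets pending return value 1.
2. Before returning, `finally: return 91` runs and overrides the pending return.
3. func() returns 91 → output = 91.
Result: 91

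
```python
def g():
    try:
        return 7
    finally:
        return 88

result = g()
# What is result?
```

Step-by-step execution trace:
1. `g()` enters try: `return 7` sets pending return value 7.
2. Before returning, `finally: return 88` runs and overrides the pending return.
3. g() returns 88 → result = 88.
Result: 88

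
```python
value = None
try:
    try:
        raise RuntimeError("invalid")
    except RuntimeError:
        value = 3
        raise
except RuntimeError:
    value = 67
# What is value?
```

Step-by-step execution trace:
1. Inner try: `raise RuntimeError("invalid")` raises RuntimeError.
2. Inner `except RuntimeError` matches → value = 3.
3. bare `raise` re-raises the same RuntimeError.
4. Outer `except RuntimeError` matches → value = 67.
Result: 67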